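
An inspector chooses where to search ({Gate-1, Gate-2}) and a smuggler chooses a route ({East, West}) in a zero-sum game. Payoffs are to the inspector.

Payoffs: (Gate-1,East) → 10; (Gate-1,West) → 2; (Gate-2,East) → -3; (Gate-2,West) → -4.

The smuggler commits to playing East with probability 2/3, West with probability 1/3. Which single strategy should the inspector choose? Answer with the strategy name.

Expected payoff of Gate-1: (2/3)·10 + (1/3)·2 = 22/3.
Expected payoff of Gate-2: (2/3)·(-3) + (1/3)·(-4) = -10/3.
The largest is 22/3, so the inspector's best response is Gate-1.

Gate-1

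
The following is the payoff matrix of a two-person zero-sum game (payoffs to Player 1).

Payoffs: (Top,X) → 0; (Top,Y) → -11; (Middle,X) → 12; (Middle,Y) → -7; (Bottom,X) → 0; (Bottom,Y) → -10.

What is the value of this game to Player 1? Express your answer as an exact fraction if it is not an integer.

-7

Row minima: Top → -11, Middle → -7, Bottom → -10; maximin = -7.
Column maxima: X → 12, Y → -7; minimax = -7.
Since maximin = minimax = -7, there is a saddle point and the value is -7.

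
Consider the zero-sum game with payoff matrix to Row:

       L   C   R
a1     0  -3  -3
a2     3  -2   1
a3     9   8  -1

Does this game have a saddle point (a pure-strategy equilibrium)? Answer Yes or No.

No

Row minima: a1 → -3, a2 → -2, a3 → -1; maximin = -1.
Column maxima: L → 9, C → 8, R → 1; minimax = 1.
-1 ≠ 1, so no pure-strategy equilibrium exists.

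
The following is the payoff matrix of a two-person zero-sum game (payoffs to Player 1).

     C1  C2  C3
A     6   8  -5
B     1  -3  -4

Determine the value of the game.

-4

Row minima: A → -5, B → -4; maximin = -4.
Column maxima: C1 → 6, C2 → 8, C3 → -4; minimax = -4.
Since maximin = minimax = -4, there is a saddle point and the value is -4.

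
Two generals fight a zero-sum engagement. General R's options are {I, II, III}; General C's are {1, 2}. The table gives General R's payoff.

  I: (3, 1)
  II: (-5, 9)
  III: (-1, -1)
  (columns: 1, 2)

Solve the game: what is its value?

Row minima: I → 1, II → -5, III → -1; maximin = 1.
Column maxima: 1 → 3, 2 → 9; minimax = 3.
1 ≠ 3, so there is no saddle point; optimal play is mixed.
III is strictly dominated by I, so General R never plays it.
On the remaining 2×2 (I, II vs 1, 2):
Let General R play I with probability p. Expected payoff against 1: 3p + (-5)(1−p) = 8p − 5; against 2: 1p + 9(1−p) = −8p + 9.
Setting these equal: 8p − 5 = −8p + 9 ⇒ 16p = 14 ⇒ p = 7/8, and the value is (8)·(7/8) − 5 = 2.
For General C: with q = P(1), equating I's and II's payoffs gives 2q + 1 = −14q + 9 ⇒ q = 1/2.

2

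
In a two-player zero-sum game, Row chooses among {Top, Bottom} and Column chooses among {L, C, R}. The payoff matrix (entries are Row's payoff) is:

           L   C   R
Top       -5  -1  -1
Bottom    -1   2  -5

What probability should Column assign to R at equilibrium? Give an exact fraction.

1/2

Row minima: Top → -5, Bottom → -5; maximin = -5.
Column maxima: L → -1, C → 2, R → -1; minimax = -1.
-5 ≠ -1, so there is no saddle point; optimal play is mixed.
C is strictly dominated by L (it gives Row strictly more in every row), so Column never plays it.
On the remaining 2×2 (Top, Bottom vs L, R):
Let Row play Top with probability p. Expected payoff against L: (-5)p + (-1)(1−p) = −4p − 1; against R: (-1)p + (-5)(1−p) = 4p − 5.
Setting these equal: −4p − 1 = 4p − 5 ⇒ −8p = -4 ⇒ p = 1/2, and the value is (-4)·(1/2) − 1 = -3.
For Column: with q = P(L), equating Top's and Bottom's payoffs gives −4q − 1 = 4q − 5 ⇒ q = 1/2.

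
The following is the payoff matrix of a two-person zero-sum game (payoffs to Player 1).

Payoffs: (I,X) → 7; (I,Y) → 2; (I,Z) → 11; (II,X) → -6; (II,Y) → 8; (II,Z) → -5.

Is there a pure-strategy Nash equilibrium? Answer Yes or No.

Row minima: I → 2, II → -6; maximin = 2.
Column maxima: X → 7, Y → 8, Z → 11; minimax = 7.
2 ≠ 7, so no pure-strategy equilibrium exists.

No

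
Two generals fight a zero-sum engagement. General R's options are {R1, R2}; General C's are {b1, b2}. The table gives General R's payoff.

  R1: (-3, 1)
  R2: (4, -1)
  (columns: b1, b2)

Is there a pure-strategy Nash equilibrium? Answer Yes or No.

No

Row minima: R1 → -3, R2 → -1; maximin = -1.
Column maxima: b1 → 4, b2 → 1; minimax = 1.
-1 ≠ 1, so no pure-strategy equilibrium exists.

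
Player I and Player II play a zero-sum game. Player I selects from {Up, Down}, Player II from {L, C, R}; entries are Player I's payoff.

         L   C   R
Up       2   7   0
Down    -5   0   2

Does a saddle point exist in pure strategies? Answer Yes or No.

No

Row minima: Up → 0, Down → -5; maximin = 0.
Column maxima: L → 2, C → 7, R → 2; minimax = 2.
0 ≠ 2, so no pure-strategy equilibrium exists.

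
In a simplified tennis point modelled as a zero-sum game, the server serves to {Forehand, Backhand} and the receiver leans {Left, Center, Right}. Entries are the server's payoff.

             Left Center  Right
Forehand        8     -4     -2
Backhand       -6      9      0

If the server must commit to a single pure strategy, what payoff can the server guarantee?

Row minima: Forehand → -4, Backhand → -6.
The best of these is -4.

-4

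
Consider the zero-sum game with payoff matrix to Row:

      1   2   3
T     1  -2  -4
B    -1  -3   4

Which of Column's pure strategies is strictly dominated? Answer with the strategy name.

1

2 holds Row's payoff strictly below 1 in every row: -2 < 1, -3 < -1.
So 1 is strictly dominated for Column.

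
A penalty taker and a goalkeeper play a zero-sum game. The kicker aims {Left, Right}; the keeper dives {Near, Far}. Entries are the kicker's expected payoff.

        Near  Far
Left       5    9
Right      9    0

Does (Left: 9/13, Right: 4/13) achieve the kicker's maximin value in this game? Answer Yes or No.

Yes

Against Near this mix gives (9/13)·5 + (4/13)·9 = 81/13.
Against Far this mix gives (9/13)·9 + (4/13)·0 = 81/13.
All of the keeper's active replies (Near, Far) yield 81/13, and no column does worse for the kicker. The mix makes the keeper indifferent and guarantees 81/13, so it is optimal.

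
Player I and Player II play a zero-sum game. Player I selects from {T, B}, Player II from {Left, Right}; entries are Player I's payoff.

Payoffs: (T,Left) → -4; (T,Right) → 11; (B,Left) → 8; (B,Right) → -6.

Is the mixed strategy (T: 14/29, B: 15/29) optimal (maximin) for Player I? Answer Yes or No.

Yes

Against Left this mix gives (14/29)·(-4) + (15/29)·8 = 64/29.
Against Right this mix gives (14/29)·11 + (15/29)·(-6) = 64/29.
All of Player II's active replies (Left, Right) yield 64/29, and no column does worse for Player I. The mix makes Player II indifferent and guarantees 64/29, so it is optimal.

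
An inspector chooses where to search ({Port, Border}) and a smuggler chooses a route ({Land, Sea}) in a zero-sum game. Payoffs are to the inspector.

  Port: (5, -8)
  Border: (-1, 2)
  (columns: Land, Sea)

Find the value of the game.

Row minima: Port → -8, Border → -1; maximin = -1.
Column maxima: Land → 5, Sea → 2; minimax = 2.
-1 ≠ 2, so there is no saddle point; optimal play is mixed.
Let the inspector play Port with probability p. Expected payoff against Land: 5p + (-1)(1−p) = 6p − 1; against Sea: (-8)p + 2(1−p) = −10p + 2.
Setting these equal: 6p − 1 = −10p + 2 ⇒ 16p = 3 ⇒ p = 3/16, and the value is (6)·(3/16) − 1 = 1/8.
For the smuggler: with q = P(Land), equating Port's and Border's payoffs gives 13q − 8 = −3q + 2 ⇒ q = 5/8.

1/8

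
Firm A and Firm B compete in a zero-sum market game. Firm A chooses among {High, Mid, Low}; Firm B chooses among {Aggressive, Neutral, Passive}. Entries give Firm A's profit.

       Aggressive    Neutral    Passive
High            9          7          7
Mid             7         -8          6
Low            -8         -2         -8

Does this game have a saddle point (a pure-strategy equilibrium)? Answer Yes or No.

Row minima: High → 7, Mid → -8, Low → -8; maximin = 7.
Column maxima: Aggressive → 9, Neutral → 7, Passive → 7; minimax = 7.
maximin = minimax = 7, so a saddle point exists.

Yes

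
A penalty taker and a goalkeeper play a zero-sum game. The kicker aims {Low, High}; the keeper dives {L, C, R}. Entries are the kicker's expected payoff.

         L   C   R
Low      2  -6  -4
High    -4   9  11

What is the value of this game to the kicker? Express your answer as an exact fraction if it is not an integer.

Row minima: Low → -6, High → -4; maximin = -4.
Column maxima: L → 2, C → 9, R → 11; minimax = 2.
-4 ≠ 2, so there is no saddle point; optimal play is mixed.
R is strictly dominated by C (it gives the kicker strictly more in every row), so the keeper never plays it.
On the remaining 2×2 (Low, High vs L, C):
Let the kicker play Low with probability p. Expected payoff against L: 2p + (-4)(1−p) = 6p − 4; against C: (-6)p + 9(1−p) = −15p + 9.
Setting these equal: 6p − 4 = −15p + 9 ⇒ 21p = 13 ⇒ p = 13/21, and the value is (6)·(13/21) − 4 = -2/7.
For the keeper: with q = P(L), equating Low's and High's payoffs gives 8q − 6 = −13q + 9 ⇒ q = 5/7.

-2/7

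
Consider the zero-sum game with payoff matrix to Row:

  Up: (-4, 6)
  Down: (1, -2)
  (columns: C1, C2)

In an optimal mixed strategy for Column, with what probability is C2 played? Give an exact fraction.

5/13

Row minima: Up → -4, Down → -2; maximin = -2.
Column maxima: C1 → 1, C2 → 6; minimax = 1.
-2 ≠ 1, so there is no saddle point; optimal play is mixed.
Let Row play Up with probability p. Expected payoff against C1: (-4)p + 1(1−p) = −5p + 1; against C2: 6p + (-2)(1−p) = 8p − 2.
Setting these equal: −5p + 1 = 8p − 2 ⇒ −13p = -3 ⇒ p = 3/13, and the value is (-5)·(3/13) + 1 = -2/13.
For Column: with q = P(C1), equating Up's and Down's payoffs gives −10q + 6 = 3q − 2 ⇒ q = 8/13.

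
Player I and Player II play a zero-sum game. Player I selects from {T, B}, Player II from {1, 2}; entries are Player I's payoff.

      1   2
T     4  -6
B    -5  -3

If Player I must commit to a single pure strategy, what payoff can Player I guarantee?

-5

Row minima: T → -6, B → -5.
The best of these is -5.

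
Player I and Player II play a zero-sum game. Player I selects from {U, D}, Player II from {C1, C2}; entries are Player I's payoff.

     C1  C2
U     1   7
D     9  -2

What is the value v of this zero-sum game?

65/17

Row minima: U → 1, D → -2; maximin = 1.
Column maxima: C1 → 9, C2 → 7; minimax = 7.
1 ≠ 7, so there is no saddle point; optimal play is mixed.
Let Player I play U with probability p. Expected payoff against C1: 1p + 9(1−p) = −8p + 9; against C2: 7p + (-2)(1−p) = 9p − 2.
Setting these equal: −8p + 9 = 9p − 2 ⇒ −17p = -11 ⇒ p = 11/17, and the value is (-8)·(11/17) + 9 = 65/17.
For Player II: with q = P(C1), equating U's and D's payoffs gives −6q + 7 = 11q − 2 ⇒ q = 9/17.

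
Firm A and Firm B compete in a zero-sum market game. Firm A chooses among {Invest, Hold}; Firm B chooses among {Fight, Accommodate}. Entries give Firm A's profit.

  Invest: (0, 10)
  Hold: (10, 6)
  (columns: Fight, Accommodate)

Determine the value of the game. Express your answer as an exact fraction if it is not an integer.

Row minima: Invest → 0, Hold → 6; maximin = 6.
Column maxima: Fight → 10, Accommodate → 10; minimax = 10.
6 ≠ 10, so there is no saddle point; optimal play is mixed.
Let Firm A play Invest with probability p. Expected payoff against Fight: 0p + 10(1−p) = −10p + 10; against Accommodate: 10p + 6(1−p) = 4p + 6.
Setting these equal: −10p + 10 = 4p + 6 ⇒ −14p = -4 ⇒ p = 2/7, and the value is (-10)·(2/7) + 10 = 50/7.
For Firm B: with q = P(Fight), equating Invest's and Hold's payoffs gives −10q + 10 = 4q + 6 ⇒ q = 2/7.

50/7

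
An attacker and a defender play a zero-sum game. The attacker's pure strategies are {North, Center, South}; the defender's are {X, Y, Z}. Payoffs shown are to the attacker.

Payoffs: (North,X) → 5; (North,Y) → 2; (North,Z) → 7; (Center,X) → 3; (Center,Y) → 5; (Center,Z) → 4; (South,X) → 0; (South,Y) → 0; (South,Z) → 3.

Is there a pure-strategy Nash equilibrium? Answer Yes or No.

No

Row minima: North → 2, Center → 3, South → 0; maximin = 3.
Column maxima: X → 5, Y → 5, Z → 7; minimax = 5.
3 ≠ 5, so no pure-strategy equilibrium exists.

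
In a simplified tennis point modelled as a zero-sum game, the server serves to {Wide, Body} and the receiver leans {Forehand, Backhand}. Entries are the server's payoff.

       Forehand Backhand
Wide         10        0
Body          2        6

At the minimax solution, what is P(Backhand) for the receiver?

4/7

Row minima: Wide → 0, Body → 2; maximin = 2.
Column maxima: Forehand → 10, Backhand → 6; minimax = 6.
2 ≠ 6, so there is no saddle point; optimal play is mixed.
Let the server play Wide with probability p. Expected payoff against Forehand: 10p + 2(1−p) = 8p + 2; against Backhand: 0p + 6(1−p) = −6p + 6.
Setting these equal: 8p + 2 = −6p + 6 ⇒ 14p = 4 ⇒ p = 2/7, and the value is (8)·(2/7) + 2 = 30/7.
For the receiver: with q = P(Forehand), equating Wide's and Body's payoffs gives 10q = −4q + 6 ⇒ q = 3/7.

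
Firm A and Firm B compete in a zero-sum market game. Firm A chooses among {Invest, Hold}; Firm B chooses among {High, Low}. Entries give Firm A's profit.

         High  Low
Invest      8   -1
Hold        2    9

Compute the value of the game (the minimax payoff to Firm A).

37/8

Row minima: Invest → -1, Hold → 2; maximin = 2.
Column maxima: High → 8, Low → 9; minimax = 8.
2 ≠ 8, so there is no saddle point; optimal play is mixed.
Let Firm A play Invest with probability p. Expected payoff against High: 8p + 2(1−p) = 6p + 2; against Low: (-1)p + 9(1−p) = −10p + 9.
Setting these equal: 6p + 2 = −10p + 9 ⇒ 16p = 7 ⇒ p = 7/16, and the value is (6)·(7/16) + 2 = 37/8.
For Firm B: with q = P(High), equating Invest's and Hold's payoffs gives 9q − 1 = −7q + 9 ⇒ q = 5/8.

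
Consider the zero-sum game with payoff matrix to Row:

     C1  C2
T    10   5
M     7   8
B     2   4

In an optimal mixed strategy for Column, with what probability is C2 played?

Row minima: T → 5, M → 7, B → 2; maximin = 7.
Column maxima: C1 → 10, C2 → 8; minimax = 8.
7 ≠ 8, so there is no saddle point; optimal play is mixed.
B is strictly dominated by T, so Row never plays it.
On the remaining 2×2 (T, M vs C1, C2):
Let Row play T with probability p. Expected payoff against C1: 10p + 7(1−p) = 3p + 7; against C2: 5p + 8(1−p) = −3p + 8.
Setting these equal: 3p + 7 = −3p + 8 ⇒ 6p = 1 ⇒ p = 1/6, and the value is (3)·(1/6) + 7 = 15/2.
For Column: with q = P(C1), equating T's and M's payoffs gives 5q + 5 = −q + 8 ⇒ q = 1/2.

1/2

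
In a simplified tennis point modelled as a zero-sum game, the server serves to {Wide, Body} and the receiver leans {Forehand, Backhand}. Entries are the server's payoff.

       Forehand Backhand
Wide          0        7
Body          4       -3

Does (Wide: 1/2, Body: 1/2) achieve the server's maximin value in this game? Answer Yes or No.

Against Forehand this mix gives (1/2)·0 + (1/2)·4 = 2.
Against Backhand this mix gives (1/2)·7 + (1/2)·(-3) = 2.
All of the receiver's active replies (Forehand, Backhand) yield 2, and no column does worse for the server. The mix makes the receiver indifferent and guarantees 2, so it is optimal.

Yes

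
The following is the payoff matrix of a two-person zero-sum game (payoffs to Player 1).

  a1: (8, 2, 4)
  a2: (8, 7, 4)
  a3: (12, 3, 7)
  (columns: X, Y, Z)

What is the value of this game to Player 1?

Row minima: a1 → 2, a2 → 4, a3 → 3; maximin = 4.
Column maxima: X → 12, Y → 7, Z → 7; minimax = 7.
4 ≠ 7, so there is no saddle point; optimal play is mixed.
a1 is strictly dominated by a3, so Player 1 never plays it.
X is strictly dominated by Y (it gives Player 1 strictly more in every row), so Player 2 never plays it.
On the remaining 2×2 (a2, a3 vs Y, Z):
Let Player 1 play a2 with probability p. Expected payoff against Y: 7p + 3(1−p) = 4p + 3; against Z: 4p + 7(1−p) = −3p + 7.
Setting these equal: 4p + 3 = −3p + 7 ⇒ 7p = 4 ⇒ p = 4/7, and the value is (4)·(4/7) + 3 = 37/7.
For Player 2: with q = P(Y), equating a2's and a3's payoffs gives 3q + 4 = −4q + 7 ⇒ q = 3/7.

37/7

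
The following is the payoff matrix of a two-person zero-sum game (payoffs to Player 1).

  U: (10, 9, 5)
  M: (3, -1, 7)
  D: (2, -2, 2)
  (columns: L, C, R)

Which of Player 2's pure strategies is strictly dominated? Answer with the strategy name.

L

C holds Player 1's payoff strictly below L in every row: 9 < 10, -1 < 3, -2 < 2.
So L is strictly dominated for Player 2.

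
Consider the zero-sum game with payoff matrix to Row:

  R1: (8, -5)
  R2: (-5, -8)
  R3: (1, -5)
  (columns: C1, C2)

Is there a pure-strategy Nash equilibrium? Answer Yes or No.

Row minima: R1 → -5, R2 → -8, R3 → -5; maximin = -5.
Column maxima: C1 → 8, C2 → -5; minimax = -5.
maximin = minimax = -5, so a saddle point exists.

Yes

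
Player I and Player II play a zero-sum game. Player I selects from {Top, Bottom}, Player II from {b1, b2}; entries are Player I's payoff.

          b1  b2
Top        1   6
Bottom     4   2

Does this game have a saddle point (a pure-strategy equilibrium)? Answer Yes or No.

No

Row minima: Top → 1, Bottom → 2; maximin = 2.
Column maxima: b1 → 4, b2 → 6; minimax = 4.
2 ≠ 4, so no pure-strategy equilibrium exists.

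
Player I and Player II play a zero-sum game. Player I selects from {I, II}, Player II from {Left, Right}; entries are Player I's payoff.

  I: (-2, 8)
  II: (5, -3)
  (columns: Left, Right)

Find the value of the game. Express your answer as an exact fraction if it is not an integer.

Row minima: I → -2, II → -3; maximin = -2.
Column maxima: Left → 5, Right → 8; minimax = 5.
-2 ≠ 5, so there is no saddle point; optimal play is mixed.
Let Player I play I with probability p. Expected payoff against Left: (-2)p + 5(1−p) = −7p + 5; against Right: 8p + (-3)(1−p) = 11p − 3.
Setting these equal: −7p + 5 = 11p − 3 ⇒ −18p = -8 ⇒ p = 4/9, and the value is (-7)·(4/9) + 5 = 17/9.
For Player II: with q = P(Left), equating I's and II's payoffs gives −10q + 8 = 8q − 3 ⇒ q = 11/18.

17/9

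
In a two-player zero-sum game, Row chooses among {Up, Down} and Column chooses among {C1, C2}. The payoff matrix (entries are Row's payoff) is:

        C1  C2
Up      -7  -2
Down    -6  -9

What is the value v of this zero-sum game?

Row minima: Up → -7, Down → -9; maximin = -7.
Column maxima: C1 → -6, C2 → -2; minimax = -6.
-7 ≠ -6, so there is no saddle point; optimal play is mixed.
Let Row play Up with probability p. Expected payoff against C1: (-7)p + (-6)(1−p) = −p − 6; against C2: (-2)p + (-9)(1−p) = 7p − 9.
Setting these equal: −p − 6 = 7p − 9 ⇒ −8p = -3 ⇒ p = 3/8, and the value is (-1)·(3/8) − 6 = -51/8.
For Column: with q = P(C1), equating Up's and Down's payoffs gives −5q − 2 = 3q − 9 ⇒ q = 7/8.

-51/8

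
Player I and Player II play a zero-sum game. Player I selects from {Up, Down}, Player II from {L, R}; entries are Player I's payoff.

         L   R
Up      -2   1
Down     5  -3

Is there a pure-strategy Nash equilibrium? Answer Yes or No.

No

Row minima: Up → -2, Down → -3; maximin = -2.
Column maxima: L → 5, R → 1; minimax = 1.
-2 ≠ 1, so no pure-strategy equilibrium exists.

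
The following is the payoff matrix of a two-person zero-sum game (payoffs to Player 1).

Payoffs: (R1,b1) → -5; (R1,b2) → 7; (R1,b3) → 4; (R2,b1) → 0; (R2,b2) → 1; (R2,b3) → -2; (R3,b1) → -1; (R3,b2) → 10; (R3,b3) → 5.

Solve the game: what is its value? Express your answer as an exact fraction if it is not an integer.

Row minima: R1 → -5, R2 → -2, R3 → -1; maximin = -1.
Column maxima: b1 → 0, b2 → 10, b3 → 5; minimax = 0.
-1 ≠ 0, so there is no saddle point; optimal play is mixed.
R1 is strictly dominated by R3, so Player 1 never plays it.
b2 is strictly dominated by b1 (it gives Player 1 strictly more in every row), so Player 2 never plays it.
On the remaining 2×2 (R2, R3 vs b1, b3):
Let Player 1 play R2 with probability p. Expected payoff against b1: 0p + (-1)(1−p) = p − 1; against b3: (-2)p + 5(1−p) = −7p + 5.
Setting these equal: p − 1 = −7p + 5 ⇒ 8p = 6 ⇒ p = 3/4, and the value is (1)·(3/4) − 1 = -1/4.
For Player 2: with q = P(b1), equating R2's and R3's payoffs gives 2q − 2 = −6q + 5 ⇒ q = 7/8.

-1/4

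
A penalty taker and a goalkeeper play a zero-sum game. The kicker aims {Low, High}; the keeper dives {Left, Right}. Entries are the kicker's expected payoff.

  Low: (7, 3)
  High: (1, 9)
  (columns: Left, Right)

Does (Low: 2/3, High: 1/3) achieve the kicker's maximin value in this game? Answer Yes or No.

Yes

Against Left this mix gives (2/3)·7 + (1/3)·1 = 5.
Against Right this mix gives (2/3)·3 + (1/3)·9 = 5.
All of the keeper's active replies (Left, Right) yield 5, and no column does worse for the kicker. The mix makes the keeper indifferent and guarantees 5, so it is optimal.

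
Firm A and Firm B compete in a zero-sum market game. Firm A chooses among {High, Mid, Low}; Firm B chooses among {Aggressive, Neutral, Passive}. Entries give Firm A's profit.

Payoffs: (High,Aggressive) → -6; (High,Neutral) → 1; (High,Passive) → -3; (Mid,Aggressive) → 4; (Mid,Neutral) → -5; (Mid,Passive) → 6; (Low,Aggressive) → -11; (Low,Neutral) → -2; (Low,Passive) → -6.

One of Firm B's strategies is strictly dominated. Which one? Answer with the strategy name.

Passive

Aggressive holds Firm A's payoff strictly below Passive in every row: -6 < -3, 4 < 6, -11 < -6.
So Passive is strictly dominated for Firm B.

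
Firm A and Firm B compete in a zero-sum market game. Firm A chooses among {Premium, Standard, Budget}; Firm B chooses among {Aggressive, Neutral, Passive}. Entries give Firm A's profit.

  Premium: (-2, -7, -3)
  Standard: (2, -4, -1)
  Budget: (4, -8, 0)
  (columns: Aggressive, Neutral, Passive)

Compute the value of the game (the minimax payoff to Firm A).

-4

Row minima: Premium → -7, Standard → -4, Budget → -8; maximin = -4.
Column maxima: Aggressive → 4, Neutral → -4, Passive → 0; minimax = -4.
Since maximin = minimax = -4, there is a saddle point and the value is -4.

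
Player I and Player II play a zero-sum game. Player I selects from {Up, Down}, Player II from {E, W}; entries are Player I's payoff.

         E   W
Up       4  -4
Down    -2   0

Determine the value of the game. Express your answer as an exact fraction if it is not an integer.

-4/5

Row minima: Up → -4, Down → -2; maximin = -2.
Column maxima: E → 4, W → 0; minimax = 0.
-2 ≠ 0, so there is no saddle point; optimal play is mixed.
Let Player I play Up with probability p. Expected payoff against E: 4p + (-2)(1−p) = 6p − 2; against W: (-4)p + 0(1−p) = −4p.
Setting these equal: 6p − 2 = −4p ⇒ 10p = 2 ⇒ p = 1/5, and the value is (6)·(1/5) − 2 = -4/5.
For Player II: with q = P(E), equating Up's and Down's payoffs gives 8q − 4 = −2q ⇒ q = 2/5.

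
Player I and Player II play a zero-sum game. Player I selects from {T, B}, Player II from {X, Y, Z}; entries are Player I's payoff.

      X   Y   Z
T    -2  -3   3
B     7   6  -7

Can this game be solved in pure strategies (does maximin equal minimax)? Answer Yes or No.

No

Row minima: T → -3, B → -7; maximin = -3.
Column maxima: X → 7, Y → 6, Z → 3; minimax = 3.
-3 ≠ 3, so no pure-strategy equilibrium exists.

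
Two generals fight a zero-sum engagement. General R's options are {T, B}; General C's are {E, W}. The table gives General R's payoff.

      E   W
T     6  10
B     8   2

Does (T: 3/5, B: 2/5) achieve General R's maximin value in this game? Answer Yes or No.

Yes

Against E this mix gives (3/5)·6 + (2/5)·8 = 34/5.
Against W this mix gives (3/5)·10 + (2/5)·2 = 34/5.
All of General C's active replies (E, W) yield 34/5, and no column does worse for General R. The mix makes General C indifferent and guarantees 34/5, so it is optimal.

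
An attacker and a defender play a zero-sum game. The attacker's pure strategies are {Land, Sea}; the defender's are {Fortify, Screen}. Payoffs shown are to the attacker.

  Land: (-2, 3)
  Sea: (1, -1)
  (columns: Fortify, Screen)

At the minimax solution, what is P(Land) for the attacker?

2/7

Row minima: Land → -2, Sea → -1; maximin = -1.
Column maxima: Fortify → 1, Screen → 3; minimax = 1.
-1 ≠ 1, so there is no saddle point; optimal play is mixed.
Let the attacker play Land with probability p. Expected payoff against Fortify: (-2)p + 1(1−p) = −3p + 1; against Screen: 3p + (-1)(1−p) = 4p − 1.
Setting these equal: −3p + 1 = 4p − 1 ⇒ −7p = -2 ⇒ p = 2/7, and the value is (-3)·(2/7) + 1 = 1/7.
For the defender: with q = P(Fortify), equating Land's and Sea's payoffs gives −5q + 3 = 2q − 1 ⇒ q = 4/7.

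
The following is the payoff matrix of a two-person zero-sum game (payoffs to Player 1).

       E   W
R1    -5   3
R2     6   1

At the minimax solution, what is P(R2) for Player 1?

8/13

Row minima: R1 → -5, R2 → 1; maximin = 1.
Column maxima: E → 6, W → 3; minimax = 3.
1 ≠ 3, so there is no saddle point; optimal play is mixed.
Let Player 1 play R1 with probability p. Expected payoff against E: (-5)p + 6(1−p) = −11p + 6; against W: 3p + 1(1−p) = 2p + 1.
Setting these equal: −11p + 6 = 2p + 1 ⇒ −13p = -5 ⇒ p = 5/13, and the value is (-11)·(5/13) + 6 = 23/13.
For Player 2: with q = P(E), equating R1's and R2's payoffs gives −8q + 3 = 5q + 1 ⇒ q = 2/13.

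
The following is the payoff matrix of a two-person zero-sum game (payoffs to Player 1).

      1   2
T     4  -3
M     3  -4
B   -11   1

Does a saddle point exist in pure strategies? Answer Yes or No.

No

Row minima: T → -3, M → -4, B → -11; maximin = -3.
Column maxima: 1 → 4, 2 → 1; minimax = 1.
-3 ≠ 1, so no pure-strategy equilibrium exists.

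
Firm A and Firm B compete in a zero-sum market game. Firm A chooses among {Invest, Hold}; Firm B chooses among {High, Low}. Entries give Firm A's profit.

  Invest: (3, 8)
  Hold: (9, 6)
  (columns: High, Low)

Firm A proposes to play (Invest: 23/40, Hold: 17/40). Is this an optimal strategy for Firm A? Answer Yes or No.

No

Against High this mix gives (23/40)·3 + (17/40)·9 = 111/20.
Against Low this mix gives (23/40)·8 + (17/40)·6 = 143/20.
Firm B will play High, holding Firm A to 111/20. Shifting weight toward the row that does better against High would raise this floor (the equalizing mix achieves 27/4 against both High and Low), so the proposed strategy is not optimal.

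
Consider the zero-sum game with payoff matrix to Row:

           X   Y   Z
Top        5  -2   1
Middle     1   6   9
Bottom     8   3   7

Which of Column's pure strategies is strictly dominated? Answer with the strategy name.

Z

Y holds Row's payoff strictly below Z in every row: -2 < 1, 6 < 9, 3 < 7.
So Z is strictly dominated for Column.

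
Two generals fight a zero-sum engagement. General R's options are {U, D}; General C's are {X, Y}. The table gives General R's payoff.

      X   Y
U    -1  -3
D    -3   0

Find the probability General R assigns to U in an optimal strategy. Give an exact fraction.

3/5

Row minima: U → -3, D → -3; maximin = -3.
Column maxima: X → -1, Y → 0; minimax = -1.
-3 ≠ -1, so there is no saddle point; optimal play is mixed.
Let General R play U with probability p. Expected payoff against X: (-1)p + (-3)(1−p) = 2p − 3; against Y: (-3)p + 0(1−p) = −3p.
Setting these equal: 2p − 3 = −3p ⇒ 5p = 3 ⇒ p = 3/5, and the value is (2)·(3/5) − 3 = -9/5.
For General C: with q = P(X), equating U's and D's payoffs gives 2q − 3 = −3q ⇒ q = 3/5.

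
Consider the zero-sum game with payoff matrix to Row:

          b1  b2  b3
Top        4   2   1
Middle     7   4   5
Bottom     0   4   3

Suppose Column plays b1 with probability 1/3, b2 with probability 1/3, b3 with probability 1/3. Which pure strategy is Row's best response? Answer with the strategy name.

Middle

Expected payoff of Top: (1/3)·4 + (1/3)·2 + (1/3)·1 = 7/3.
Expected payoff of Middle: (1/3)·7 + (1/3)·4 + (1/3)·5 = 16/3.
Expected payoff of Bottom: (1/3)·0 + (1/3)·4 + (1/3)·3 = 7/3.
The largest is 16/3, so Row's best response is Middle.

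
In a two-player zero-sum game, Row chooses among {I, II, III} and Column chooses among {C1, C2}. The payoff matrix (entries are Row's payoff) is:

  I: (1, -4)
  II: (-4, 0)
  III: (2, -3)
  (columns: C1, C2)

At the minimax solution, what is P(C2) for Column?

2/3

Row minima: I → -4, II → -4, III → -3; maximin = -3.
Column maxima: C1 → 2, C2 → 0; minimax = 0.
-3 ≠ 0, so there is no saddle point; optimal play is mixed.
I is strictly dominated by III, so Row never plays it.
On the remaining 2×2 (II, III vs C1, C2):
Let Row play II with probability p. Expected payoff against C1: (-4)p + 2(1−p) = −6p + 2; against C2: 0p + (-3)(1−p) = 3p − 3.
Setting these equal: −6p + 2 = 3p − 3 ⇒ −9p = -5 ⇒ p = 5/9, and the value is (-6)·(5/9) + 2 = -4/3.
For Column: with q = P(C1), equating II's and III's payoffs gives −4q = 5q − 3 ⇒ q = 1/3.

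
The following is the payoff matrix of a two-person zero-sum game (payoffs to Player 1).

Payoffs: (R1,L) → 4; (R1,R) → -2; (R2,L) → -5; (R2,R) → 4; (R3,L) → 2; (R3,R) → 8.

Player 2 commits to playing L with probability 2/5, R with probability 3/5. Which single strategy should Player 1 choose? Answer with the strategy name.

R3

Expected payoff of R1: (2/5)·4 + (3/5)·(-2) = 2/5.
Expected payoff of R2: (2/5)·(-5) + (3/5)·4 = 2/5.
Expected payoff of R3: (2/5)·2 + (3/5)·8 = 28/5.
The largest is 28/5, so Player 1's best response is R3.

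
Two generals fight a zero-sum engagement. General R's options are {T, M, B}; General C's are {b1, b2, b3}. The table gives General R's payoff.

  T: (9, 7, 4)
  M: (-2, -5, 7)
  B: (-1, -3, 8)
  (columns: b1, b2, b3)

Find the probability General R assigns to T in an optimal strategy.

Row minima: T → 4, M → -5, B → -3; maximin = 4.
Column maxima: b1 → 9, b2 → 7, b3 → 8; minimax = 7.
4 ≠ 7, so there is no saddle point; optimal play is mixed.
M is strictly dominated by B, so General R never plays it.
b1 is strictly dominated by b2 (it gives General R strictly more in every row), so General C never plays it.
On the remaining 2×2 (T, B vs b2, b3):
Let General R play T with probability p. Expected payoff against b2: 7p + (-3)(1−p) = 10p − 3; against b3: 4p + 8(1−p) = −4p + 8.
Setting these equal: 10p − 3 = −4p + 8 ⇒ 14p = 11 ⇒ p = 11/14, and the value is (10)·(11/14) − 3 = 34/7.
For General C: with q = P(b2), equating T's and B's payoffs gives 3q + 4 = −11q + 8 ⇒ q = 2/7.

11/14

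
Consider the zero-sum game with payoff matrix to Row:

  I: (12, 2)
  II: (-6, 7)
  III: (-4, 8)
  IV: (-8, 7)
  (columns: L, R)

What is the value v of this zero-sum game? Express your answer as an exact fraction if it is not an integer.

52/11

Row minima: I → 2, II → -6, III → -4, IV → -8; maximin = 2.
Column maxima: L → 12, R → 8; minimax = 8.
2 ≠ 8, so there is no saddle point; optimal play is mixed.
II is strictly dominated by III, so Row never plays it.
IV is strictly dominated by III, so Row never plays it.
On the remaining 2×2 (I, III vs L, R):
Let Row play I with probability p. Expected payoff against L: 12p + (-4)(1−p) = 16p − 4; against R: 2p + 8(1−p) = −6p + 8.
Setting these equal: 16p − 4 = −6p + 8 ⇒ 22p = 12 ⇒ p = 6/11, and the value is (16)·(6/11) − 4 = 52/11.
For Column: with q = P(L), equating I's and III's payoffs gives 10q + 2 = −12q + 8 ⇒ q = 3/11.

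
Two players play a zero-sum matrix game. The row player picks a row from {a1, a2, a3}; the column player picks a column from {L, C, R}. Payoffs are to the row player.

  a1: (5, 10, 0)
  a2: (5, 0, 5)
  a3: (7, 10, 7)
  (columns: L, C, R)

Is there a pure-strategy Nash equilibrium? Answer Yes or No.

Yes

Row minima: a1 → 0, a2 → 0, a3 → 7; maximin = 7.
Column maxima: L → 7, C → 10, R → 7; minimax = 7.
maximin = minimax = 7, so a saddle point exists.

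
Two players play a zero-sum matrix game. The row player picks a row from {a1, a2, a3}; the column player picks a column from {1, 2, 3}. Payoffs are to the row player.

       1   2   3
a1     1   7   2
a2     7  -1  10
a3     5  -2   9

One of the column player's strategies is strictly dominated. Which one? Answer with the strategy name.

3

1 holds the row player's payoff strictly below 3 in every row: 1 < 2, 7 < 10, 5 < 9.
So 3 is strictly dominated for the column player.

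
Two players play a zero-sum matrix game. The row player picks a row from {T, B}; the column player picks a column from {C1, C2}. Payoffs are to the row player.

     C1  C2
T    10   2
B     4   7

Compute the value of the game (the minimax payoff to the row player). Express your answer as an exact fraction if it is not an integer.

62/11

Row minima: T → 2, B → 4; maximin = 4.
Column maxima: C1 → 10, C2 → 7; minimax = 7.
4 ≠ 7, so there is no saddle point; optimal play is mixed.
Let the row player play T with probability p. Expected payoff against C1: 10p + 4(1−p) = 6p + 4; against C2: 2p + 7(1−p) = −5p + 7.
Setting these equal: 6p + 4 = −5p + 7 ⇒ 11p = 3 ⇒ p = 3/11, and the value is (6)·(3/11) + 4 = 62/11.
For the column player: with q = P(C1), equating T's and B's payoffs gives 8q + 2 = −3q + 7 ⇒ q = 5/11.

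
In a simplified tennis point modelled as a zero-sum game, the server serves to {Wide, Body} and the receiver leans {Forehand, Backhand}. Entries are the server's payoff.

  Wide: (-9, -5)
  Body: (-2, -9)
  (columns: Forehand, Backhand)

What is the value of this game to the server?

Row minima: Wide → -9, Body → -9; maximin = -9.
Column maxima: Forehand → -2, Backhand → -5; minimax = -5.
-9 ≠ -5, so there is no saddle point; optimal play is mixed.
Let the server play Wide with probability p. Expected payoff against Forehand: (-9)p + (-2)(1−p) = −7p − 2; against Backhand: (-5)p + (-9)(1−p) = 4p − 9.
Setting these equal: −7p − 2 = 4p − 9 ⇒ −11p = -7 ⇒ p = 7/11, and the value is (-7)·(7/11) − 2 = -71/11.
For the receiver: with q = P(Forehand), equating Wide's and Body's payoffs gives −4q − 5 = 7q − 9 ⇒ q = 4/11.

-71/11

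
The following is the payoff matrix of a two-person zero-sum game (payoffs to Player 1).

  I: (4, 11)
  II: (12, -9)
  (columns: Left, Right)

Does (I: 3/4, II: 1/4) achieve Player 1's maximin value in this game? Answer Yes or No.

Yes

Against Left this mix gives (3/4)·4 + (1/4)·12 = 6.
Against Right this mix gives (3/4)·11 + (1/4)·(-9) = 6.
All of Player 2's active replies (Left, Right) yield 6, and no column does worse for Player 1. The mix makes Player 2 indifferent and guarantees 6, so it is optimal.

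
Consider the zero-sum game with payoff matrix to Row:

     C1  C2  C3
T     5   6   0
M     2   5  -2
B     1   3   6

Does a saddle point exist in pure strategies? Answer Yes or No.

No

Row minima: T → 0, M → -2, B → 1; maximin = 1.
Column maxima: C1 → 5, C2 → 6, C3 → 6; minimax = 5.
1 ≠ 5, so no pure-strategy equilibrium exists.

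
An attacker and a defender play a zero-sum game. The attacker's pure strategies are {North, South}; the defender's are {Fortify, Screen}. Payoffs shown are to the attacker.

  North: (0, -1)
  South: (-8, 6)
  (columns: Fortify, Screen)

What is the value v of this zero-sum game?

Row minima: North → -1, South → -8; maximin = -1.
Column maxima: Fortify → 0, Screen → 6; minimax = 0.
-1 ≠ 0, so there is no saddle point; optimal play is mixed.
Let the attacker play North with probability p. Expected payoff against Fortify: 0p + (-8)(1−p) = 8p − 8; against Screen: (-1)p + 6(1−p) = −7p + 6.
Setting these equal: 8p − 8 = −7p + 6 ⇒ 15p = 14 ⇒ p = 14/15, and the value is (8)·(14/15) − 8 = -8/15.
For the defender: with q = P(Fortify), equating North's and South's payoffs gives q − 1 = −14q + 6 ⇒ q = 7/15.

-8/15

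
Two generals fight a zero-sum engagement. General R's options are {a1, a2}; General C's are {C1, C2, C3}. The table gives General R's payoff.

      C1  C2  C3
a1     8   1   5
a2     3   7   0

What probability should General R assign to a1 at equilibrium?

Row minima: a1 → 1, a2 → 0; maximin = 1.
Column maxima: C1 → 8, C2 → 7, C3 → 5; minimax = 5.
1 ≠ 5, so there is no saddle point; optimal play is mixed.
C1 is strictly dominated by C3 (it gives General R strictly more in every row), so General C never plays it.
On the remaining 2×2 (a1, a2 vs C2, C3):
Let General R play a1 with probability p. Expected payoff against C2: 1p + 7(1−p) = −6p + 7; against C3: 5p + 0(1−p) = 5p.
Setting these equal: −6p + 7 = 5p ⇒ −11p = -7 ⇒ p = 7/11, and the value is (-6)·(7/11) + 7 = 35/11.
For General C: with q = P(C2), equating a1's and a2's payoffs gives −4q + 5 = 7q ⇒ q = 5/11.

7/11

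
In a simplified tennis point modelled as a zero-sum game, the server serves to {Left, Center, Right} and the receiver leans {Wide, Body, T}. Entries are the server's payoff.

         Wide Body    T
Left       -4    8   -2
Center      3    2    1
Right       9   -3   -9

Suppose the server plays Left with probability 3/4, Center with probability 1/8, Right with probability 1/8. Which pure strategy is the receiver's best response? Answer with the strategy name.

T

If the receiver plays Wide, the server's expected payoff is (3/4)·(-4) + (1/8)·3 + (1/8)·9 = -3/2.
If the receiver plays Body, the server's expected payoff is (3/4)·8 + (1/8)·2 + (1/8)·(-3) = 47/8.
If the receiver plays T, the server's expected payoff is (3/4)·(-2) + (1/8)·1 + (1/8)·(-9) = -5/2.
The receiver minimizes the server's payoff; the smallest is -5/2, so the best response is T.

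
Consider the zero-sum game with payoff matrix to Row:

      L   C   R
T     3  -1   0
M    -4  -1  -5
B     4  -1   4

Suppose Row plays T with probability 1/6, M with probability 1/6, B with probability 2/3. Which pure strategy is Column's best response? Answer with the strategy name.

If Column plays L, Row's expected payoff is (1/6)·3 + (1/6)·(-4) + (2/3)·4 = 5/2.
If Column plays C, Row's expected payoff is (1/6)·(-1) + (1/6)·(-1) + (2/3)·(-1) = -1.
If Column plays R, Row's expected payoff is (1/6)·0 + (1/6)·(-5) + (2/3)·4 = 11/6.
Column minimizes Row's payoff; the smallest is -1, so the best response is C.

C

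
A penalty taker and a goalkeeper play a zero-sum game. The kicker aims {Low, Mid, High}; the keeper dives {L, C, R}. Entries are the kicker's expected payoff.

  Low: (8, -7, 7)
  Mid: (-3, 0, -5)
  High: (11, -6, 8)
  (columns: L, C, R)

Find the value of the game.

-30/19

Row minima: Low → -7, Mid → -5, High → -6; maximin = -5.
Column maxima: L → 11, C → 0, R → 8; minimax = 0.
-5 ≠ 0, so there is no saddle point; optimal play is mixed.
Low is strictly dominated by High, so the kicker never plays it.
L is strictly dominated by R (it gives the kicker strictly more in every row), so the keeper never plays it.
On the remaining 2×2 (Mid, High vs C, R):
Let the kicker play Mid with probability p. Expected payoff against C: 0p + (-6)(1−p) = 6p − 6; against R: (-5)p + 8(1−p) = −13p + 8.
Setting these equal: 6p − 6 = −13p + 8 ⇒ 19p = 14 ⇒ p = 14/19, and the value is (6)·(14/19) − 6 = -30/19.
For the keeper: with q = P(C), equating Mid's and High's payoffs gives 5q − 5 = −14q + 8 ⇒ q = 13/19.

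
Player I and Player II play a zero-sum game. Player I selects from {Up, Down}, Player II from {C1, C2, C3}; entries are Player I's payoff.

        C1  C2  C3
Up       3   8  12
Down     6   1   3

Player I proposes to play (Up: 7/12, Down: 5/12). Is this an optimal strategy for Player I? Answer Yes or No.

No

Against C1 this mix gives (7/12)·3 + (5/12)·6 = 17/4.
Against C2 this mix gives (7/12)·8 + (5/12)·1 = 61/12.
Against C3 this mix gives (7/12)·12 + (5/12)·3 = 33/4.
Player II will play C1, holding Player I to 17/4. Shifting weight toward the row that does better against C1 would raise this floor (the equalizing mix achieves 9/2 against both C1 and C2), so the proposed strategy is not optimal.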